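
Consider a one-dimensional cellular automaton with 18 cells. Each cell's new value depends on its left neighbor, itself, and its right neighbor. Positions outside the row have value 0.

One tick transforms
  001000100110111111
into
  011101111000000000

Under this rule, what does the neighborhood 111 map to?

0

At position 13 the neighborhood is 111; the next row has 0 there.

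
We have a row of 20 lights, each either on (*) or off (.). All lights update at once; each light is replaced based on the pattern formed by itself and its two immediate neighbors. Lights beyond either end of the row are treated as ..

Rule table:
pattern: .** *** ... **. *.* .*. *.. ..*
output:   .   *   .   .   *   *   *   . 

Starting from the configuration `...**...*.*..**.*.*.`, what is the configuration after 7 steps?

step 1: .....*..****...*****
step 2: .....**..**.*...***.
step 3: .......*...***...*.*
step 4: .......**...*.*..***
step 5: .........*..****..*.
step 6: .........**..**.*.**
step 7: ...........*...***..

...........*...***..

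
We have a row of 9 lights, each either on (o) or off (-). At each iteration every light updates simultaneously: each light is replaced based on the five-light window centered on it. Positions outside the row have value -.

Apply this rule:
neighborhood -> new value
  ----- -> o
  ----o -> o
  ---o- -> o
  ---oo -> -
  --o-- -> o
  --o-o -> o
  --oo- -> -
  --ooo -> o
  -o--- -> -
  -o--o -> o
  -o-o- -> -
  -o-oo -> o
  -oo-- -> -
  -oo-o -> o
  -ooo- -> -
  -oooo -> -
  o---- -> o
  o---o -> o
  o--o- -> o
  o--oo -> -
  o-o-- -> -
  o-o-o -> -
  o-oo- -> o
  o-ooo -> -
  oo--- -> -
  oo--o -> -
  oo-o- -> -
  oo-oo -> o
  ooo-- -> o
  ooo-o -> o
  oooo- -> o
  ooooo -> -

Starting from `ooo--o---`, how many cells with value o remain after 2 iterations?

6

o-o-oo-oo
o--ooooo-
count of o: 6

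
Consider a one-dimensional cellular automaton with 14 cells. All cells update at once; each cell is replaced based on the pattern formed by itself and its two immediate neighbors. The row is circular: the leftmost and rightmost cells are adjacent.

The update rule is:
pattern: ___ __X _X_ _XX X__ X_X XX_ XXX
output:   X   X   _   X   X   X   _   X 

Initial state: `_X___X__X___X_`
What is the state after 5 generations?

X_XX_XXX_XX_XX

X_XXX_XX_XXX_X
_XXX_XX_XXX_XX
XXX_XX_XXX_XX_
XX_XX_XXX_XX_X
X_XX_XXX_XX_XX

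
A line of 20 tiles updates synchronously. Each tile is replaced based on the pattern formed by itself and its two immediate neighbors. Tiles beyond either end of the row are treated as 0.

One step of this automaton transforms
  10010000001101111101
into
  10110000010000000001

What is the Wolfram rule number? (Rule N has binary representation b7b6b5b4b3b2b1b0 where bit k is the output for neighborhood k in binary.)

position 14: 111 → 0  (bit 7 = 0)
position 11: 110 → 0  (bit 6 = 0)
position 12: 101 → 0  (bit 5 = 0)
position 1: 100 → 0  (bit 4 = 0)
position 10: 011 → 0  (bit 3 = 0)
position 0: 010 → 1  (bit 2 = 1)
position 2: 001 → 1  (bit 1 = 1)
position 5: 000 → 0  (bit 0 = 0)
bits b7..b0 = 00000110 = 6

6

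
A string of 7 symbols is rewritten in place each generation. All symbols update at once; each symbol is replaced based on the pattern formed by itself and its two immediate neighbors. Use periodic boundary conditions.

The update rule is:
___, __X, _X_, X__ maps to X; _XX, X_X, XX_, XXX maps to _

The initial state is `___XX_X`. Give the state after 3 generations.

generation 1: XXX___X
generation 2: ___XXX_
generation 3: XXX___X

XXX___X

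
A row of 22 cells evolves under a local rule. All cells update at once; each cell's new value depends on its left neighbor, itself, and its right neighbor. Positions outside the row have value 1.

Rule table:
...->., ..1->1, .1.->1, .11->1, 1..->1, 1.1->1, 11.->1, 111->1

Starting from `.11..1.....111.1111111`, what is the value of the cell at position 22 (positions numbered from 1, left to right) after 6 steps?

1

step 1: 1111111...111111111111
step 2: 11111111.1111111111111
step 3: 1111111111111111111111
step 4: 1111111111111111111111  (fixed point — unchanged through step 6)
position 22 holds 1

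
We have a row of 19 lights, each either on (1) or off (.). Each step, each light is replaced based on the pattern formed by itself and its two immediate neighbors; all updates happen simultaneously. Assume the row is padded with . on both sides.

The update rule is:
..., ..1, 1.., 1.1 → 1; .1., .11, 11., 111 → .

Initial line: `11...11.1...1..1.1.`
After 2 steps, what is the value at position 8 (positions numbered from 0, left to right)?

step 1: ..111..1.111.11.1.1
step 2: 11...11.1...1..1.1.
position 8 holds 1

1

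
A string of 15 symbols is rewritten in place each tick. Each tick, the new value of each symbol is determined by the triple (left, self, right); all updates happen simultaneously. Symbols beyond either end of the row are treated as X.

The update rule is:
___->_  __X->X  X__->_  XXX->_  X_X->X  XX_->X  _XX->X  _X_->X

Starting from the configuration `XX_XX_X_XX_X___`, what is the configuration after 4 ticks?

tick 1: _XXXXXXXXXXX__X
tick 2: XX_________X_XX
tick 3: _X________XXXX_
tick 4: XX_______XX__XX

XX_______XX__XX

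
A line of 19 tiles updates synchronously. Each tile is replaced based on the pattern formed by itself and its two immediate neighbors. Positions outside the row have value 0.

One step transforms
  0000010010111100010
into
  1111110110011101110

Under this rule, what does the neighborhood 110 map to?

At position 13 the neighborhood is 110; the next row has 1 there.

1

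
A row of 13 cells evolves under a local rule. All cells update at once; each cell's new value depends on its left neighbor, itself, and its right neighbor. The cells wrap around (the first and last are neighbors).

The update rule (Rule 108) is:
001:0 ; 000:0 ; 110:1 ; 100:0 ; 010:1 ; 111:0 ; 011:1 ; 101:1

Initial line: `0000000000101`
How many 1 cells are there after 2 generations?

0000000000111
0000000000101
count of 1: 2

2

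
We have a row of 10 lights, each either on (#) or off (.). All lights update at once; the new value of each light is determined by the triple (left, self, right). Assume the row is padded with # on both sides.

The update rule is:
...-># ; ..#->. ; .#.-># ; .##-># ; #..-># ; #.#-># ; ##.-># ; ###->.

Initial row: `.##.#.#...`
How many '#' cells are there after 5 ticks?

6

#########.
........##
#######.#.
......####
#####.#...
count of #: 6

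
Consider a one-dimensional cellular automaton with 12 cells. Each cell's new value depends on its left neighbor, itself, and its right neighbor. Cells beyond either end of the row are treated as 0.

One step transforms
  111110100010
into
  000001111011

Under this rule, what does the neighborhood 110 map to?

At position 4 the neighborhood is 110; the next row has 0 there.

0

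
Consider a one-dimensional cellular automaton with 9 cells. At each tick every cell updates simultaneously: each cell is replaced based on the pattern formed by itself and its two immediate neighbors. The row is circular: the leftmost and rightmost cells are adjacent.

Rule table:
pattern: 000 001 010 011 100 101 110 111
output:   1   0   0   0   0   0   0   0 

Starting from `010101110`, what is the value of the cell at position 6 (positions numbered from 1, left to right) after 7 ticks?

0

tick 1: 000000000
tick 2: 111111111
tick 3: 000000000  (repeats tick 1; period 2)
tick 7: 000000000
position 6 holds 0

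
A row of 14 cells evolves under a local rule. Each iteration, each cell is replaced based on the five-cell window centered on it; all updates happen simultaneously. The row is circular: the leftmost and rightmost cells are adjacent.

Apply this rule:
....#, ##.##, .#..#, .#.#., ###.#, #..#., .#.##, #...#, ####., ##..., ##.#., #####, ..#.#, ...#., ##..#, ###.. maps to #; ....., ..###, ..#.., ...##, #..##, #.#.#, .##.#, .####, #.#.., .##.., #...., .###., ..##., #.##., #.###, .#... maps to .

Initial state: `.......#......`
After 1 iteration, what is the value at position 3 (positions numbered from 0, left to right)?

iteration 1: .....##.......
position 3 holds .

.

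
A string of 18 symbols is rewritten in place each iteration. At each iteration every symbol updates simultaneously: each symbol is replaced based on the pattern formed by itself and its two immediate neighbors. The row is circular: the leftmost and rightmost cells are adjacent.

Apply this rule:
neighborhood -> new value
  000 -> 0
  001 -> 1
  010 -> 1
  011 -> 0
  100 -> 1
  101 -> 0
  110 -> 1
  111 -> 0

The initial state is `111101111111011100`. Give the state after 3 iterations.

000100000001000111
101110000011101001
100011000100101110

100011000100101110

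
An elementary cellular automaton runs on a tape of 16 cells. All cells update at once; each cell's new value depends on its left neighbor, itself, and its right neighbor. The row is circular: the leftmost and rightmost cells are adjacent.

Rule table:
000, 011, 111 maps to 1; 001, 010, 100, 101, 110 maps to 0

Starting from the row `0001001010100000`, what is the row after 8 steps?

0001100011001101

1100000000001111
1001111111101111
0001111111001111
0101111110001110
0001111100101100
1101111000001001
1001110011100001
0001100011001101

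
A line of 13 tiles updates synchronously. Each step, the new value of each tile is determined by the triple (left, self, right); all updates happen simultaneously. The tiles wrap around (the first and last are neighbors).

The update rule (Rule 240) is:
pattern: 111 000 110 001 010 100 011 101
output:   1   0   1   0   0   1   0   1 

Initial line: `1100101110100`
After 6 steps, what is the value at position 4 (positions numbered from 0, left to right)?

0

0110010111010
0011001011101
1001100101110
0100110010111
1010011001011
1101001100101
position 4 holds 0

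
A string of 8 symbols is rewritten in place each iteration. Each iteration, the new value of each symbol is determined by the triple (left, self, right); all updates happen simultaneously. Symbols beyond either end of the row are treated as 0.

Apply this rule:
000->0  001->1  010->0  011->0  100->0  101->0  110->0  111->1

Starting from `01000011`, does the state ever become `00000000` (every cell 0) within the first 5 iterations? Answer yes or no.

no

10000100
00001000
00010000
00100000
01000000
iteration 5 is 01000000, still not uniform 0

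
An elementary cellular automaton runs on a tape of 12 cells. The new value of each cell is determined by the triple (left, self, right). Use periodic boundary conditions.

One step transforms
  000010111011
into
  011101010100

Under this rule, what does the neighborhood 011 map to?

At position 6 the neighborhood is 011; the next row has 0 there.

0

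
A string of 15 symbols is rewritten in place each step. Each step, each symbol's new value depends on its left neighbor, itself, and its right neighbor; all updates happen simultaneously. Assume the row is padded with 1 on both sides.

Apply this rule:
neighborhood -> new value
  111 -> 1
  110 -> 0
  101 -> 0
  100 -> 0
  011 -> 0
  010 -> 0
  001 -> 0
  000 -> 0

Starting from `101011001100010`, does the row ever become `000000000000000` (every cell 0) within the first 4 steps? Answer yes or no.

000000000000000
all cells are 0 at step 1

yes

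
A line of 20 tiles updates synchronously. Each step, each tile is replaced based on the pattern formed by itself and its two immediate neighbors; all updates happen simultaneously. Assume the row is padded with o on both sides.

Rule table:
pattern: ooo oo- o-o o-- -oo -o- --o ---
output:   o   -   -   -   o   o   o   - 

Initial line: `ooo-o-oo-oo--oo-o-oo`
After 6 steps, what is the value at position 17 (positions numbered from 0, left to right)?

oo--o-o--o--oo--o-oo
o--oo-o-oo-oo--oo-oo
--oo--o-o--o--oo--oo
-oo--oo-o-oo-oo--ooo
-o--oo--o-o--o--oooo
-o-oo--oo-o-oo-ooooo
position 17 holds o

o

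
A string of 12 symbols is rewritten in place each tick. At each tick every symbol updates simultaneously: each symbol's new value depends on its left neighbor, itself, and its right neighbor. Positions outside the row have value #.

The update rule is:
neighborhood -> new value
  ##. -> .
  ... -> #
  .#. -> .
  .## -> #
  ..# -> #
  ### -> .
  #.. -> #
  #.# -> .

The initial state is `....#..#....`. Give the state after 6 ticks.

.......#..#.

####.##.####
.....#..#...
#####.##.###
......#..#..
######.##.##
.......#..#.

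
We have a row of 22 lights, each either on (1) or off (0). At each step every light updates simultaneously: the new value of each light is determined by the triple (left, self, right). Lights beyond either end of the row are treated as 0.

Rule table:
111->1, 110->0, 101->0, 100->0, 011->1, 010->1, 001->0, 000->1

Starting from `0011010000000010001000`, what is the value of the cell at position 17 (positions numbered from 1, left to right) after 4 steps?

step 1: 1010010111111010101011
step 2: 1010010111110010101010
step 3: 1010010111100010101010
step 4: 1010010111001010101010
position 17 holds 1

1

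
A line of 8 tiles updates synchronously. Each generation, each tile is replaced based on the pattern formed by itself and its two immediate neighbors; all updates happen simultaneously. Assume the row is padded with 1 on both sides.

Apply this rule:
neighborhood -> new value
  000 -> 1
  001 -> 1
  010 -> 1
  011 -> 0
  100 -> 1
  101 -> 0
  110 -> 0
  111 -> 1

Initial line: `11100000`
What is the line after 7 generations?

generation 1: 11011111
generation 2: 10001111
generation 3: 01110111
generation 4: 00100011
generation 5: 11111101
generation 6: 11111000
generation 7: 11110111

11110111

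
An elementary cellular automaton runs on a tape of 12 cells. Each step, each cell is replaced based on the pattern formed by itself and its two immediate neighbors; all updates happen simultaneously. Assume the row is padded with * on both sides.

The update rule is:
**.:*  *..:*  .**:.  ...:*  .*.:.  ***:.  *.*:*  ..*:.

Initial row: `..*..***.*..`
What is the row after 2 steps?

**..**..**.*

*..*...**.*.
**..**..**.*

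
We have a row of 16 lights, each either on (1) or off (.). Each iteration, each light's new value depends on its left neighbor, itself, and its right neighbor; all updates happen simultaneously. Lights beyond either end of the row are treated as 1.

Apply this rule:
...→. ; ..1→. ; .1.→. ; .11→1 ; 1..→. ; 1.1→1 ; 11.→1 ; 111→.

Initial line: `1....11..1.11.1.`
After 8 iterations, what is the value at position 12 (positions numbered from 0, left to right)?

.

iteration 1: 1....11...1111.1
iteration 2: 1....11...1..111
iteration 3: 1....11......1..
iteration 4: 1....11.........
iteration 5: 1....11.........  (fixed point — unchanged through iteration 8)
position 12 holds .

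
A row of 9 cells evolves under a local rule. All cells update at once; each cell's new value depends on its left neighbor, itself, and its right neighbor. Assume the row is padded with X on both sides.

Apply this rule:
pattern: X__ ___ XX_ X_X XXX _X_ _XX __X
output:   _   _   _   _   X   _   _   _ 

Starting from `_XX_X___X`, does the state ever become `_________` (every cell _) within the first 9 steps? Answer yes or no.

yes

step 1: _________
all cells are _ at step 1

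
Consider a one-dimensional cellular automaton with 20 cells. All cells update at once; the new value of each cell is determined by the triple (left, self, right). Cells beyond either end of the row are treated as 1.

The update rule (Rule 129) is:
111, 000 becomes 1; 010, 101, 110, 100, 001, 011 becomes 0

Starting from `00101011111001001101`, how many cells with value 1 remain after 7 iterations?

iteration 1: 00000001110000000000
iteration 2: 01111100100111111110
iteration 3: 00111000000011111100
iteration 4: 00010011111001111000
iteration 5: 01000001110000110010
iteration 6: 00011100100110000000
iteration 7: 01001000000000111110
count of 1: 7

7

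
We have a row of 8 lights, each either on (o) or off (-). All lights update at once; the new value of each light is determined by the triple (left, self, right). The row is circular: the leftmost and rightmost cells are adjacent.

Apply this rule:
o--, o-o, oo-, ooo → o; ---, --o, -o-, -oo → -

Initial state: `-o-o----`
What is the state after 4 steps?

-----o-o

--o-o---
---o-o--
----o-o-
-----o-o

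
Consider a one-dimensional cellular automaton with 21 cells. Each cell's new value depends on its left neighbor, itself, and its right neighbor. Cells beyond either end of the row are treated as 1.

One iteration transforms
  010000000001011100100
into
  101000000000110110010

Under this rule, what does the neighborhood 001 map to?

0

At position 10 the neighborhood is 001; the next row has 0 there.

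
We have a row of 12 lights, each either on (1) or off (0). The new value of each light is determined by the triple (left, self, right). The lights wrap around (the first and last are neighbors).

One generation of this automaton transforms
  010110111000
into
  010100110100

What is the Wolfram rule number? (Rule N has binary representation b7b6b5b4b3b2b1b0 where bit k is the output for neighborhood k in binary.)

position 7: 111 → 1  (bit 7 = 1)
position 4: 110 → 0  (bit 6 = 0)
position 2: 101 → 0  (bit 5 = 0)
position 9: 100 → 1  (bit 4 = 1)
position 3: 011 → 1  (bit 3 = 1)
position 1: 010 → 1  (bit 2 = 1)
position 0: 001 → 0  (bit 1 = 0)
position 10: 000 → 0  (bit 0 = 0)
bits b7..b0 = 10011100 = 156

156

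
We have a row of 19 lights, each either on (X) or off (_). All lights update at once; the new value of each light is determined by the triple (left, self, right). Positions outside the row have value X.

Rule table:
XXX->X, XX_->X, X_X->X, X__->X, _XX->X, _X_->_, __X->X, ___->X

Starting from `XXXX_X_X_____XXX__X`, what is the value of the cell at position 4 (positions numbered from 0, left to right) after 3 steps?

X

XXXXX_X_XXXXXXXXXXX
XXXXXX_XXXXXXXXXXXX
XXXXXXXXXXXXXXXXXXX
position 4 holds X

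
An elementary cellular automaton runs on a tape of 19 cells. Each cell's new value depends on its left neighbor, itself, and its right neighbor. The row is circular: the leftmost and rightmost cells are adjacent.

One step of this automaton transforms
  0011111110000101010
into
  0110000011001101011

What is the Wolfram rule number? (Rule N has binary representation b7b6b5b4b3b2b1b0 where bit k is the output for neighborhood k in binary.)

94

position 3: 111 → 0  (bit 7 = 0)
position 8: 110 → 1  (bit 6 = 1)
position 14: 101 → 0  (bit 5 = 0)
position 9: 100 → 1  (bit 4 = 1)
position 2: 011 → 1  (bit 3 = 1)
position 13: 010 → 1  (bit 2 = 1)
position 1: 001 → 1  (bit 1 = 1)
position 0: 000 → 0  (bit 0 = 0)
bits b7..b0 = 01011110 = 94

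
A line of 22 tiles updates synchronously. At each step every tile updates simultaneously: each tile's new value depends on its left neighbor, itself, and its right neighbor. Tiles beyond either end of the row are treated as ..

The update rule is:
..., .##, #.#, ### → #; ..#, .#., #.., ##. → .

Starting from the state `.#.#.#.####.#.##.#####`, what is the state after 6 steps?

..#.#.####.#.##.#####.
#..#.####.#.##.#####..
....####.#.##.#####..#
###.###.#.##.#####....
##.###.#.##.#####..###
#.###.#.##.#####...##.

#.###.#.##.#####...##.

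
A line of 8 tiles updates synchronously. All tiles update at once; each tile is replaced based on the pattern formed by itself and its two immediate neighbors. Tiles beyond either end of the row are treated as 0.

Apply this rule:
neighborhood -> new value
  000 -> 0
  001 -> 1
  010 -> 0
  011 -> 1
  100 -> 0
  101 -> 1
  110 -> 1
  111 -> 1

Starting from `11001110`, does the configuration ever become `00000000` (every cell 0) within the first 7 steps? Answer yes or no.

11011110
11111110
11111110  (fixed point — unchanged through step 7)
step 7 is 11111110, still not uniform 0

no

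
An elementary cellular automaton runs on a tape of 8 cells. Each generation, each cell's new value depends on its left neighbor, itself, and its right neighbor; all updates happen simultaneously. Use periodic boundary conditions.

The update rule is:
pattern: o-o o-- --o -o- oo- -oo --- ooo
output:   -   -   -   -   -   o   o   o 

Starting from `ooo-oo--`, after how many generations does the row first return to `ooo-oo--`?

16

oo--o---
o-----o-
--ooo---
o-oo--oo
--o---oo
----o-o-
ooo-----
oo--ooo-
o---oo--
--o-o---
o-----oo
--ooo-oo
--oo--o-
o-o-----
----ooo-
ooo-oo--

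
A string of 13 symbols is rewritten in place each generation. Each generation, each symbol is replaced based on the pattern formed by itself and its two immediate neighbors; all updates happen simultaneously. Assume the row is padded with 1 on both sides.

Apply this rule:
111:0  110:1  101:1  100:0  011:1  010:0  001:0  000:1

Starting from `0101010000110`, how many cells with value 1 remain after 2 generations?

7

generation 1: 1010100110111
generation 2: 1101000111100
count of 1: 7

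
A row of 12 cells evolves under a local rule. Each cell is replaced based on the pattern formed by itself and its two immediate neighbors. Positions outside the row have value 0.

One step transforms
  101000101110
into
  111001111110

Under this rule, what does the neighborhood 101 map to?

1

At position 1 the neighborhood is 101; the next row has 1 there.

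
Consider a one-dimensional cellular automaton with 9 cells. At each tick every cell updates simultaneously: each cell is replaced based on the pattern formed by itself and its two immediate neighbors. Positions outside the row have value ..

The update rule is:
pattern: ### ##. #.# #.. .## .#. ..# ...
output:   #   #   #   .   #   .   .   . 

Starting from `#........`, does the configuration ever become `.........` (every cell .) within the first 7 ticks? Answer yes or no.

.........
all cells are . at tick 1

yes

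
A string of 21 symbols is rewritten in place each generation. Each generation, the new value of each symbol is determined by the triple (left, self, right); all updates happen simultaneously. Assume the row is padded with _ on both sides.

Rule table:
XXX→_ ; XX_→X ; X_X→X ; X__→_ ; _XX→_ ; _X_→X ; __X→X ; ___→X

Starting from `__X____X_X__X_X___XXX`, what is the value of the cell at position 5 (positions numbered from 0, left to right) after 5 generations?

generation 1: XXX_XXXXXX_XXXX_XX__X
generation 2: __XX_____XX___XX_X_XX
generation 3: XX_X_XXXX_X_XX_XXXX_X
generation 4: _XXXX___XXXX_XX___XXX
generation 5: X___X_XX___XX_X_XX__X
position 5 holds _

_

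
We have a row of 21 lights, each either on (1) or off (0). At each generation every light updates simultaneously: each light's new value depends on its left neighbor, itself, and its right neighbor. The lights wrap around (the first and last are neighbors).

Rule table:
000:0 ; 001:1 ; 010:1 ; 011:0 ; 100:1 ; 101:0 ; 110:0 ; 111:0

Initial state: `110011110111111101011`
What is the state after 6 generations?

100010001000111000011

001100000000000001000
010010000000000011100
111111000000000100010
000000100000001110110
000001110000010000001
100010001000111000011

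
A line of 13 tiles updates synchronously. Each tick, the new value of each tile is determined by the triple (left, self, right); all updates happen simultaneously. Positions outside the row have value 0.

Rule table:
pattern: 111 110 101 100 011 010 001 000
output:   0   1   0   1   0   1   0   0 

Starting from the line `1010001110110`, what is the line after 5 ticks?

1011000010011
1001100011001
1100110001101
0110011000101
0011001100101

0011001100101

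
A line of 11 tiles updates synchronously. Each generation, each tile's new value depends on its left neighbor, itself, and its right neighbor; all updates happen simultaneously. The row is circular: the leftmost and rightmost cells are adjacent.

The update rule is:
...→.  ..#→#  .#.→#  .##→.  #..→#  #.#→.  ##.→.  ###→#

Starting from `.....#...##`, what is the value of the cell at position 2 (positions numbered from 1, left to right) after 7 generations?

#

generation 1: #...###.#..
generation 2: ##.#.#..###
generation 3: #..#.###.##
generation 4: .###..#...#
generation 5: ..#.####.##
generation 6: ###..##....
generation 7: .#.##..#..#
position 2 holds #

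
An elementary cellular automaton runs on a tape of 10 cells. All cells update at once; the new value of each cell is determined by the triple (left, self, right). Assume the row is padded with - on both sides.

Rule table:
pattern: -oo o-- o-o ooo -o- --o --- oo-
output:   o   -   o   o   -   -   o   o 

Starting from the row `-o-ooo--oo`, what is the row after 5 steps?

step 1: --oooo--oo
step 2: o-oooo--oo
step 3: -ooooo--oo
step 4: -ooooo--oo  (fixed point — unchanged through step 5)

-ooooo--oo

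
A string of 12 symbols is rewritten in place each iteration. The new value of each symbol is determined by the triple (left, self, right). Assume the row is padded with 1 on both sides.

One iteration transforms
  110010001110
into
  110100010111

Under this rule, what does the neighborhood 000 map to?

0

At position 6 the neighborhood is 000; the next row has 0 there.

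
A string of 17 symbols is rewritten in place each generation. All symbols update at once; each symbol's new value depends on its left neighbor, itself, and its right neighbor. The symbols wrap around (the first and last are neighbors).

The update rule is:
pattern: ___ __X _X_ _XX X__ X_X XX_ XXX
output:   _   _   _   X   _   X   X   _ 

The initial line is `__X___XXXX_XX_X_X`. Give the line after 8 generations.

_____________XX__

______X__XXXXX_X_
_________X___XX__
_____________XX__
_____________XX__  (fixed point — unchanged through generation 8)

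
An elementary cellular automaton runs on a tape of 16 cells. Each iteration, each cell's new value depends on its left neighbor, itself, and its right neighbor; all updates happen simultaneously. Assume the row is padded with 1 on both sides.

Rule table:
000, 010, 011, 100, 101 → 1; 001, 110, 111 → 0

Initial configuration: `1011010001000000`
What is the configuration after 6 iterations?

iteration 1: 0110111101111110
iteration 2: 1101100011000001
iteration 3: 0011011010111101
iteration 4: 1010110111100011
iteration 5: 0111101100011010
iteration 6: 1100011011010111

1100011011010111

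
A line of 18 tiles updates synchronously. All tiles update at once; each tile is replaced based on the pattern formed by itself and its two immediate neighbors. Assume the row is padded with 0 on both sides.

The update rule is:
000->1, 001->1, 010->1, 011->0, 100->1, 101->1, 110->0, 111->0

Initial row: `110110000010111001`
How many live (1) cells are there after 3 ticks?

001001111111000111
111110000000111000
000001111111000111
count of 1: 10

10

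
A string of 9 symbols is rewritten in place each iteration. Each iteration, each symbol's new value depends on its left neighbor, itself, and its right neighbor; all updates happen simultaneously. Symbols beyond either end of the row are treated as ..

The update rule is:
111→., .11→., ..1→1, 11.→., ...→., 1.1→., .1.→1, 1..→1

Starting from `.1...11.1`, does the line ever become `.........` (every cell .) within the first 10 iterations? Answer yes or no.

no

111.1...1
....11.11
...1.....
..111....
.1...1...
111.111..
.......1.
......111
.....1...
....111..
iteration 10 is ....111.., still not uniform .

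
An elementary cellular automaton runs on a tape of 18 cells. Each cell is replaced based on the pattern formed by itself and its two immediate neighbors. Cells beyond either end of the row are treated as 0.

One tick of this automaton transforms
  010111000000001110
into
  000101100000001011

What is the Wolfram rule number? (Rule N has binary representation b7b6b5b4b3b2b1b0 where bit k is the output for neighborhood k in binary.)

88

position 4: 111 → 0  (bit 7 = 0)
position 5: 110 → 1  (bit 6 = 1)
position 2: 101 → 0  (bit 5 = 0)
position 6: 100 → 1  (bit 4 = 1)
position 3: 011 → 1  (bit 3 = 1)
position 1: 010 → 0  (bit 2 = 0)
position 0: 001 → 0  (bit 1 = 0)
position 7: 000 → 0  (bit 0 = 0)
bits b7..b0 = 01011000 = 88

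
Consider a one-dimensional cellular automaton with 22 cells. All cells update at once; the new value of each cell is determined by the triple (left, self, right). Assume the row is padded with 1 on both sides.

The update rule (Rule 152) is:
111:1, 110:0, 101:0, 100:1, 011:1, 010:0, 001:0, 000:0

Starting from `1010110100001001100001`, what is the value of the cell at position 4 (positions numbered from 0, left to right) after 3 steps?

0

0000100010000101010001
1000010001000000001001
0100001000100000000101
position 4 holds 0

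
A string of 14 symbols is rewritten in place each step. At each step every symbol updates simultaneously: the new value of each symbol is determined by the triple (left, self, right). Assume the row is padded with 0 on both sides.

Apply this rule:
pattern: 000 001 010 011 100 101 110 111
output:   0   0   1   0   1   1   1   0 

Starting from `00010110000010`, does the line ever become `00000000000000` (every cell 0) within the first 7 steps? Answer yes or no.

step 1: 00011011000011
step 2: 00001101100001
step 3: 00000110110001
step 4: 00000011011001
step 5: 00000001101101
step 6: 00000000110111
step 7: 00000000011001
step 7 is 00000000011001, still not uniform 0

no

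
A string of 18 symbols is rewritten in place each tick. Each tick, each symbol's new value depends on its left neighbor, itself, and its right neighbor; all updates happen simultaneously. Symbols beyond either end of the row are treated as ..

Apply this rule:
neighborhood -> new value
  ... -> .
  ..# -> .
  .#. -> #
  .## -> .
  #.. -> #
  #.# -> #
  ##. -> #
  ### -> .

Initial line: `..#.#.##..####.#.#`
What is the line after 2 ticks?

.....##.##.......#

..####.##....#####
.....##.##.......#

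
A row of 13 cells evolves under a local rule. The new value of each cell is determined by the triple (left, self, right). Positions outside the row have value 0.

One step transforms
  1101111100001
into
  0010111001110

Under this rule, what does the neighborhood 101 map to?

1

At position 2 the neighborhood is 101; the next row has 1 there.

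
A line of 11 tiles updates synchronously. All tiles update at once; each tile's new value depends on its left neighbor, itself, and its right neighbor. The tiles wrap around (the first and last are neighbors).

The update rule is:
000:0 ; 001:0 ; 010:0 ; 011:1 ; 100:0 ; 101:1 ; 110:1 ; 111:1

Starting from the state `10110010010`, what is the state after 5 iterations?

01110000001
11110000000
11110000000  (fixed point — unchanged through iteration 5)

11110000000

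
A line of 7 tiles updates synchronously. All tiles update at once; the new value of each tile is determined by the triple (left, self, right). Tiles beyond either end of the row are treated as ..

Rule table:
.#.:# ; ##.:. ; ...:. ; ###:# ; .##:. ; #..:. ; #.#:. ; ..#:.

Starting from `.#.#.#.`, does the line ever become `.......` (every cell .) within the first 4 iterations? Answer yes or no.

.#.#.#.  (fixed point — unchanged through iteration 4)
iteration 4 is .#.#.#., still not uniform .

no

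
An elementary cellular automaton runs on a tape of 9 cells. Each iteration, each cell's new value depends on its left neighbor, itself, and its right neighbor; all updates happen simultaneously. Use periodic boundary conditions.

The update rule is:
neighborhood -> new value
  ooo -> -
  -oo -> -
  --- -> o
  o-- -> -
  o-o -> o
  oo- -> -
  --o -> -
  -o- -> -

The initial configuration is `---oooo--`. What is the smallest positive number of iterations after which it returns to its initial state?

2

oo------o
---oooo--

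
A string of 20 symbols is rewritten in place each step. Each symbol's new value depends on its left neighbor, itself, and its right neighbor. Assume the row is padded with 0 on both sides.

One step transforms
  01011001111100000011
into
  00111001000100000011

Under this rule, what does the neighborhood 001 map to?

0

At position 0 the neighborhood is 001; the next row has 0 there.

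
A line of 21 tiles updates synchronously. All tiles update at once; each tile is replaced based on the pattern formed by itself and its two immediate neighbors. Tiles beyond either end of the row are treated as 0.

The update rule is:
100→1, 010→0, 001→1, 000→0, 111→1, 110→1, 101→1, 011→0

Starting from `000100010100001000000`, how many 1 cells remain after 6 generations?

11

001010101010010100000
010101010101101010000
101010101010110101000
010101010101011010100
101010101010101101010
010101010101010110101
count of 1: 11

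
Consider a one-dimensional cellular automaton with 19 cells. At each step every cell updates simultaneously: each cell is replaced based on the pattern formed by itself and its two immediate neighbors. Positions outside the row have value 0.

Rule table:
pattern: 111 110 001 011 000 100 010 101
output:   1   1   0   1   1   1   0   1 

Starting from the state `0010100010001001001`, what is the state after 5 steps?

0101111111111110111

step 1: 1001011001100100100
step 2: 0100111101110010011
step 3: 0010111111111001011
step 4: 1001111111111100111
step 5: 0101111111111110111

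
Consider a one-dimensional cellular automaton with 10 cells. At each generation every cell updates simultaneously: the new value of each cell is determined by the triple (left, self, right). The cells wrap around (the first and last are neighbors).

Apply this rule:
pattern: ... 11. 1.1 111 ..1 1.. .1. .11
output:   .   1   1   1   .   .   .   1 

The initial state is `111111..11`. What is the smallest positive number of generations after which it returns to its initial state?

1

generation 1: 111111..11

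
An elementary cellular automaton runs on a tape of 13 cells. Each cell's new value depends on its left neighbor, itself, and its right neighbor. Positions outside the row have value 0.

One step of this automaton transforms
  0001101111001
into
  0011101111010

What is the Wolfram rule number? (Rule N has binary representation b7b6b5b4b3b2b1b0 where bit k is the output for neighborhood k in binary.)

position 7: 111 → 1  (bit 7 = 1)
position 4: 110 → 1  (bit 6 = 1)
position 5: 101 → 0  (bit 5 = 0)
position 10: 100 → 0  (bit 4 = 0)
position 3: 011 → 1  (bit 3 = 1)
position 12: 010 → 0  (bit 2 = 0)
position 2: 001 → 1  (bit 1 = 1)
position 0: 000 → 0  (bit 0 = 0)
bits b7..b0 = 11001010 = 202

202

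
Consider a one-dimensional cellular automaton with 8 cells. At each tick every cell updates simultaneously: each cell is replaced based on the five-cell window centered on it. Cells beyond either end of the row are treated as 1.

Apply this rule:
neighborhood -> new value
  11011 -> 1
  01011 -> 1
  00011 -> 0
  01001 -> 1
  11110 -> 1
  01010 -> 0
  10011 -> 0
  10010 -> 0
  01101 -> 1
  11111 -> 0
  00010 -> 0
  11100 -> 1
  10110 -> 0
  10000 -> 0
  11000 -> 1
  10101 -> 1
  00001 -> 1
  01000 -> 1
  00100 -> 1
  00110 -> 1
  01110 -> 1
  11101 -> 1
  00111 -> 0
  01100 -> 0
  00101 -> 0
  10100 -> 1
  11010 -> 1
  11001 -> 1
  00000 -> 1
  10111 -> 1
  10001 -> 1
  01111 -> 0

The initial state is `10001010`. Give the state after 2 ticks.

11100011
01111000

01111000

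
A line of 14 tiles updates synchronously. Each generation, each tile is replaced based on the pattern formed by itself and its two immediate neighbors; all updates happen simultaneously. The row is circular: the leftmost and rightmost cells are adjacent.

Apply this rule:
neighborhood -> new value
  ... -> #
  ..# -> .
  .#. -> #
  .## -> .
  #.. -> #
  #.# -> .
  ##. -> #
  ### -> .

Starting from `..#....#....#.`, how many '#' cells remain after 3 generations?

11

#.####.####.##
#....#....#...
####.####.###.
count of #: 11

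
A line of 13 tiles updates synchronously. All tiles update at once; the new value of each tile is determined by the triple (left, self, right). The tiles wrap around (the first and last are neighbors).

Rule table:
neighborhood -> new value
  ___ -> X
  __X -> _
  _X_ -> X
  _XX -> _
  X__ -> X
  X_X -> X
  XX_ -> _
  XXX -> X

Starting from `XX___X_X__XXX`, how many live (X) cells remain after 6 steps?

X_XX_XXXX__XX
_X__X_XX_X__X
XXX_XX__XXX_X
XX_X__X__X_X_
__XXX_XX_XXXX
X__X_X__X_XX_
count of X: 6

6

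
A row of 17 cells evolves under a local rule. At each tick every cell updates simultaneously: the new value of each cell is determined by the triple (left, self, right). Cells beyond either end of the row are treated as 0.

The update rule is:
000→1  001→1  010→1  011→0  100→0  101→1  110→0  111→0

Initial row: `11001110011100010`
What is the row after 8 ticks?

11111110111101111

tick 1: 00010000100001110
tick 2: 11110111101110000
tick 3: 00001000010000111
tick 4: 11111011110111000
tick 5: 00000100001000011
tick 6: 11111101111011100
tick 7: 00000010000100001
tick 8: 11111110111101111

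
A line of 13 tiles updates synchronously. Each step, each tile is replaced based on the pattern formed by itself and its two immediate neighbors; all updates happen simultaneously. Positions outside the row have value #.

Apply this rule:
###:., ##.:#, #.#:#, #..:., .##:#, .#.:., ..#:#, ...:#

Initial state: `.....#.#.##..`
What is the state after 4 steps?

#.##......#.#

step 1: .####.#.###.#
step 2: ##..##.##.###
step 3: .#.########..
step 4: #.##......#.#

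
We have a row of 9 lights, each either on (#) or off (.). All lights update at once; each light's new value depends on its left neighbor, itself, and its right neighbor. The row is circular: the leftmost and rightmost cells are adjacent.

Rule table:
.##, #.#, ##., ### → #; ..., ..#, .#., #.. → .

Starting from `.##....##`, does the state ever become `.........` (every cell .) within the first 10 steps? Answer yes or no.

step 1: ###....##
step 2: ###....##  (fixed point — unchanged through step 10)
step 10 is ###....##, still not uniform .

no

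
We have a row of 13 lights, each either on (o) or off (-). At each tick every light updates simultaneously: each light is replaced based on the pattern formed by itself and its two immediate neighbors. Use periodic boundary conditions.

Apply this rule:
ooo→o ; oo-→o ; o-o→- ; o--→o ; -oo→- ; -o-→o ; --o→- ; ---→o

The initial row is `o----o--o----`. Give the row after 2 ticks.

-ooo--o--ooo-

oooo-oo-oooo-
-ooo--o--ooo-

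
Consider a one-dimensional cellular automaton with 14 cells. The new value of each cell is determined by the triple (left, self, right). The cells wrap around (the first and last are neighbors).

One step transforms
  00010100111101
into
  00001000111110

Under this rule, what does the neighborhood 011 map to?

At position 8 the neighborhood is 011; the next row has 1 there.

1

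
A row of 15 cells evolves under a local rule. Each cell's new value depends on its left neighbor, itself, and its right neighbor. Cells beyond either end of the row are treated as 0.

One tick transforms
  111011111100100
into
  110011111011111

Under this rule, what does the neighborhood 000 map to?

At position 14 the neighborhood is 000; the next row has 1 there.

1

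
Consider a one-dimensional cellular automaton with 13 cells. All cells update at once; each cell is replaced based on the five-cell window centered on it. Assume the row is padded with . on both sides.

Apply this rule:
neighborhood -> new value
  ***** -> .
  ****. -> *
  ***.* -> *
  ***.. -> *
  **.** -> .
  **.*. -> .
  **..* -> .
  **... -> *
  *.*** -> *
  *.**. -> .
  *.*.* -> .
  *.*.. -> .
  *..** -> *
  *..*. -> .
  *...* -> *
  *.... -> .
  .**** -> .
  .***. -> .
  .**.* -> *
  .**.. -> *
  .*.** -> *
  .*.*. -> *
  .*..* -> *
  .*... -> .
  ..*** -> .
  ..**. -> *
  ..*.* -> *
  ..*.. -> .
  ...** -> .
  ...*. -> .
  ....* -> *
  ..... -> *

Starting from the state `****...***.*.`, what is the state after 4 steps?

*...*...*....

..****...*...
*...****....*
..*...***.*..
*...*...*....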